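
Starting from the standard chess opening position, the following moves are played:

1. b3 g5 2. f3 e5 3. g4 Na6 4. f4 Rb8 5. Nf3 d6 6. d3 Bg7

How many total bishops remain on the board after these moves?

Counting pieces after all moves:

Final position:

  a b c d e f g h
  ─────────────────
8│· ♜ ♝ ♛ ♚ · ♞ ♜│8
7│♟ ♟ ♟ · · ♟ ♝ ♟│7
6│♞ · · ♟ · · · ·│6
5│· · · · ♟ · ♟ ·│5
4│· · · · · ♙ ♙ ·│4
3│· ♙ · ♙ · ♘ · ·│3
2│♙ · ♙ · ♙ · · ♙│2
1│♖ ♘ ♗ ♕ ♔ ♗ · ♖│1
  ─────────────────
  a b c d e f g h


4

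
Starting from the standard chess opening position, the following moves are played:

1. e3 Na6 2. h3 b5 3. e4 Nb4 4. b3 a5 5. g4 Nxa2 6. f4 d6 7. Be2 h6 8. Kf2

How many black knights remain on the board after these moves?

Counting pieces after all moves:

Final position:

  a b c d e f g h
  ─────────────────
8│♜ · ♝ ♛ ♚ ♝ ♞ ♜│8
7│· · ♟ · ♟ ♟ ♟ ·│7
6│· · · ♟ · · · ♟│6
5│♟ ♟ · · · · · ·│5
4│· · · · ♙ ♙ ♙ ·│4
3│· ♙ · · · · · ♙│3
2│♞ · ♙ ♙ ♗ ♔ · ·│2
1│♖ ♘ ♗ ♕ · · ♘ ♖│1
  ─────────────────
  a b c d e f g h


2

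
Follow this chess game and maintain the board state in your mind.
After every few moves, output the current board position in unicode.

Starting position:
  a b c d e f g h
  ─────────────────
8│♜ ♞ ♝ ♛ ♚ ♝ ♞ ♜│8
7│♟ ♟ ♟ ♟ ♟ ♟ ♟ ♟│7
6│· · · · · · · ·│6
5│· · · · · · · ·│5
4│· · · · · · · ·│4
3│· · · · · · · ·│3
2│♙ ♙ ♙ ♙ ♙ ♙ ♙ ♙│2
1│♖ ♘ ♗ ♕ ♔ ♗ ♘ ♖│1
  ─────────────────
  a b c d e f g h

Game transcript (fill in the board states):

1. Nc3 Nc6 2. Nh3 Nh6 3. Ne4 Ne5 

  a b c d e f g h
  ─────────────────
8│♜ · ♝ ♛ ♚ ♝ · ♜│8
7│♟ ♟ ♟ ♟ ♟ ♟ ♟ ♟│7
6│· · · · · · · ♞│6
5│· · · · ♞ · · ·│5
4│· · · · ♘ · · ·│4
3│· · · · · · · ♘│3
2│♙ ♙ ♙ ♙ ♙ ♙ ♙ ♙│2
1│♖ · ♗ ♕ ♔ ♗ · ♖│1
  ─────────────────
  a b c d e f g h

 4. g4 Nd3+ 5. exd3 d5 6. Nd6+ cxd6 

  a b c d e f g h
  ─────────────────
8│♜ · ♝ ♛ ♚ ♝ · ♜│8
7│♟ ♟ · · ♟ ♟ ♟ ♟│7
6│· · · ♟ · · · ♞│6
5│· · · ♟ · · · ·│5
4│· · · · · · ♙ ·│4
3│· · · ♙ · · · ♘│3
2│♙ ♙ ♙ ♙ · ♙ · ♙│2
1│♖ · ♗ ♕ ♔ ♗ · ♖│1
  ─────────────────
  a b c d e f g h

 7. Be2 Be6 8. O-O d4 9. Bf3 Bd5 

  a b c d e f g h
  ─────────────────
8│♜ · · ♛ ♚ ♝ · ♜│8
7│♟ ♟ · · ♟ ♟ ♟ ♟│7
6│· · · ♟ · · · ♞│6
5│· · · ♝ · · · ·│5
4│· · · ♟ · · ♙ ·│4
3│· · · ♙ · ♗ · ♘│3
2│♙ ♙ ♙ ♙ · ♙ · ♙│2
1│♖ · ♗ ♕ · ♖ ♔ ·│1
  ─────────────────
  a b c d e f g h

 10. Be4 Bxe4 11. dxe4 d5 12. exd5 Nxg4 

  a b c d e f g h
  ─────────────────
8│♜ · · ♛ ♚ ♝ · ♜│8
7│♟ ♟ · · ♟ ♟ ♟ ♟│7
6│· · · · · · · ·│6
5│· · · ♙ · · · ·│5
4│· · · ♟ · · ♞ ·│4
3│· · · · · · · ♘│3
2│♙ ♙ ♙ ♙ · ♙ · ♙│2
1│♖ · ♗ ♕ · ♖ ♔ ·│1
  ─────────────────
  a b c d e f g h

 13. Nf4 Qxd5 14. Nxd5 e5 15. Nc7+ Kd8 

  a b c d e f g h
  ─────────────────
8│♜ · · ♚ · ♝ · ♜│8
7│♟ ♟ ♘ · · ♟ ♟ ♟│7
6│· · · · · · · ·│6
5│· · · · ♟ · · ·│5
4│· · · ♟ · · ♞ ·│4
3│· · · · · · · ·│3
2│♙ ♙ ♙ ♙ · ♙ · ♙│2
1│♖ · ♗ ♕ · ♖ ♔ ·│1
  ─────────────────
  a b c d e f g h



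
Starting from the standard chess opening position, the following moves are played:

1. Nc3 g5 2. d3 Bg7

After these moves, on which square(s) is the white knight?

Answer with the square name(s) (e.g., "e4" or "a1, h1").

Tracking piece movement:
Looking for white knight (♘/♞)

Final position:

  a b c d e f g h
  ─────────────────
8│♜ ♞ ♝ ♛ ♚ · ♞ ♜│8
7│♟ ♟ ♟ ♟ ♟ ♟ ♝ ♟│7
6│· · · · · · · ·│6
5│· · · · · · ♟ ·│5
4│· · · · · · · ·│4
3│· · ♘ ♙ · · · ·│3
2│♙ ♙ ♙ · ♙ ♙ ♙ ♙│2
1│♖ · ♗ ♕ ♔ ♗ ♘ ♖│1
  ─────────────────
  a b c d e f g h


c3, g1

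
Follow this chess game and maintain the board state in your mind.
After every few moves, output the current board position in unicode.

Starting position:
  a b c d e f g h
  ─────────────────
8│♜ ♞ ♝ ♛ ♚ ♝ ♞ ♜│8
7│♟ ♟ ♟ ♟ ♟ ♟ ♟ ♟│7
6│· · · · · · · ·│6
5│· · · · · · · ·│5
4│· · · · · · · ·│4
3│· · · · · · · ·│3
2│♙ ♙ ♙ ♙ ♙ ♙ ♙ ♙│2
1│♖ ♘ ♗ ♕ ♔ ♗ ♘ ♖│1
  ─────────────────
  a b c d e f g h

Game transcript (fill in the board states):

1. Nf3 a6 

  a b c d e f g h
  ─────────────────
8│♜ ♞ ♝ ♛ ♚ ♝ ♞ ♜│8
7│· ♟ ♟ ♟ ♟ ♟ ♟ ♟│7
6│♟ · · · · · · ·│6
5│· · · · · · · ·│5
4│· · · · · · · ·│4
3│· · · · · ♘ · ·│3
2│♙ ♙ ♙ ♙ ♙ ♙ ♙ ♙│2
1│♖ ♘ ♗ ♕ ♔ ♗ · ♖│1
  ─────────────────
  a b c d e f g h

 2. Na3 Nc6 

  a b c d e f g h
  ─────────────────
8│♜ · ♝ ♛ ♚ ♝ ♞ ♜│8
7│· ♟ ♟ ♟ ♟ ♟ ♟ ♟│7
6│♟ · ♞ · · · · ·│6
5│· · · · · · · ·│5
4│· · · · · · · ·│4
3│♘ · · · · ♘ · ·│3
2│♙ ♙ ♙ ♙ ♙ ♙ ♙ ♙│2
1│♖ · ♗ ♕ ♔ ♗ · ♖│1
  ─────────────────
  a b c d e f g h

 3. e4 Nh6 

  a b c d e f g h
  ─────────────────
8│♜ · ♝ ♛ ♚ ♝ · ♜│8
7│· ♟ ♟ ♟ ♟ ♟ ♟ ♟│7
6│♟ · ♞ · · · · ♞│6
5│· · · · · · · ·│5
4│· · · · ♙ · · ·│4
3│♘ · · · · ♘ · ·│3
2│♙ ♙ ♙ ♙ · ♙ ♙ ♙│2
1│♖ · ♗ ♕ ♔ ♗ · ♖│1
  ─────────────────
  a b c d e f g h

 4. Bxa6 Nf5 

  a b c d e f g h
  ─────────────────
8│♜ · ♝ ♛ ♚ ♝ · ♜│8
7│· ♟ ♟ ♟ ♟ ♟ ♟ ♟│7
6│♗ · ♞ · · · · ·│6
5│· · · · · ♞ · ·│5
4│· · · · ♙ · · ·│4
3│♘ · · · · ♘ · ·│3
2│♙ ♙ ♙ ♙ · ♙ ♙ ♙│2
1│♖ · ♗ ♕ ♔ · · ♖│1
  ─────────────────
  a b c d e f g h



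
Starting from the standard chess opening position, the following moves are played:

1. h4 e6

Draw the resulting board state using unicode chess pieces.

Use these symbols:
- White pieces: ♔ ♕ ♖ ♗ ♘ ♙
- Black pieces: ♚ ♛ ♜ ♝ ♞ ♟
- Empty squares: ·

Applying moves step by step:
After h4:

♜ ♞ ♝ ♛ ♚ ♝ ♞ ♜
♟ ♟ ♟ ♟ ♟ ♟ ♟ ♟
· · · · · · · ·
· · · · · · · ·
· · · · · · · ♙
· · · · · · · ·
♙ ♙ ♙ ♙ ♙ ♙ ♙ ·
♖ ♘ ♗ ♕ ♔ ♗ ♘ ♖


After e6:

♜ ♞ ♝ ♛ ♚ ♝ ♞ ♜
♟ ♟ ♟ ♟ · ♟ ♟ ♟
· · · · ♟ · · ·
· · · · · · · ·
· · · · · · · ♙
· · · · · · · ·
♙ ♙ ♙ ♙ ♙ ♙ ♙ ·
♖ ♘ ♗ ♕ ♔ ♗ ♘ ♖



  a b c d e f g h
  ─────────────────
8│♜ ♞ ♝ ♛ ♚ ♝ ♞ ♜│8
7│♟ ♟ ♟ ♟ · ♟ ♟ ♟│7
6│· · · · ♟ · · ·│6
5│· · · · · · · ·│5
4│· · · · · · · ♙│4
3│· · · · · · · ·│3
2│♙ ♙ ♙ ♙ ♙ ♙ ♙ ·│2
1│♖ ♘ ♗ ♕ ♔ ♗ ♘ ♖│1
  ─────────────────
  a b c d e f g h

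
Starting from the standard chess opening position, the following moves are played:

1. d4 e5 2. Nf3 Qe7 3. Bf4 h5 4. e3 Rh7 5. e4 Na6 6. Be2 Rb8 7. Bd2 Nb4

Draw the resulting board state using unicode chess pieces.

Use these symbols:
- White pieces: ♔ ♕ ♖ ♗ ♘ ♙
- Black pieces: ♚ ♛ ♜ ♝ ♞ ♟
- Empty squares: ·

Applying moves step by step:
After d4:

♜ ♞ ♝ ♛ ♚ ♝ ♞ ♜
♟ ♟ ♟ ♟ ♟ ♟ ♟ ♟
· · · · · · · ·
· · · · · · · ·
· · · ♙ · · · ·
· · · · · · · ·
♙ ♙ ♙ · ♙ ♙ ♙ ♙
♖ ♘ ♗ ♕ ♔ ♗ ♘ ♖


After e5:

♜ ♞ ♝ ♛ ♚ ♝ ♞ ♜
♟ ♟ ♟ ♟ · ♟ ♟ ♟
· · · · · · · ·
· · · · ♟ · · ·
· · · ♙ · · · ·
· · · · · · · ·
♙ ♙ ♙ · ♙ ♙ ♙ ♙
♖ ♘ ♗ ♕ ♔ ♗ ♘ ♖


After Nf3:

♜ ♞ ♝ ♛ ♚ ♝ ♞ ♜
♟ ♟ ♟ ♟ · ♟ ♟ ♟
· · · · · · · ·
· · · · ♟ · · ·
· · · ♙ · · · ·
· · · · · ♘ · ·
♙ ♙ ♙ · ♙ ♙ ♙ ♙
♖ ♘ ♗ ♕ ♔ ♗ · ♖


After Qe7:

♜ ♞ ♝ · ♚ ♝ ♞ ♜
♟ ♟ ♟ ♟ ♛ ♟ ♟ ♟
· · · · · · · ·
· · · · ♟ · · ·
· · · ♙ · · · ·
· · · · · ♘ · ·
♙ ♙ ♙ · ♙ ♙ ♙ ♙
♖ ♘ ♗ ♕ ♔ ♗ · ♖


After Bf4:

♜ ♞ ♝ · ♚ ♝ ♞ ♜
♟ ♟ ♟ ♟ ♛ ♟ ♟ ♟
· · · · · · · ·
· · · · ♟ · · ·
· · · ♙ · ♗ · ·
· · · · · ♘ · ·
♙ ♙ ♙ · ♙ ♙ ♙ ♙
♖ ♘ · ♕ ♔ ♗ · ♖


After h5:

♜ ♞ ♝ · ♚ ♝ ♞ ♜
♟ ♟ ♟ ♟ ♛ ♟ ♟ ·
· · · · · · · ·
· · · · ♟ · · ♟
· · · ♙ · ♗ · ·
· · · · · ♘ · ·
♙ ♙ ♙ · ♙ ♙ ♙ ♙
♖ ♘ · ♕ ♔ ♗ · ♖


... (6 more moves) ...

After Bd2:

· ♜ ♝ · ♚ ♝ ♞ ·
♟ ♟ ♟ ♟ ♛ ♟ ♟ ♜
♞ · · · · · · ·
· · · · ♟ · · ♟
· · · ♙ ♙ · · ·
· · · · · ♘ · ·
♙ ♙ ♙ ♗ ♗ ♙ ♙ ♙
♖ ♘ · ♕ ♔ · · ♖


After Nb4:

· ♜ ♝ · ♚ ♝ ♞ ·
♟ ♟ ♟ ♟ ♛ ♟ ♟ ♜
· · · · · · · ·
· · · · ♟ · · ♟
· ♞ · ♙ ♙ · · ·
· · · · · ♘ · ·
♙ ♙ ♙ ♗ ♗ ♙ ♙ ♙
♖ ♘ · ♕ ♔ · · ♖



  a b c d e f g h
  ─────────────────
8│· ♜ ♝ · ♚ ♝ ♞ ·│8
7│♟ ♟ ♟ ♟ ♛ ♟ ♟ ♜│7
6│· · · · · · · ·│6
5│· · · · ♟ · · ♟│5
4│· ♞ · ♙ ♙ · · ·│4
3│· · · · · ♘ · ·│3
2│♙ ♙ ♙ ♗ ♗ ♙ ♙ ♙│2
1│♖ ♘ · ♕ ♔ · · ♖│1
  ─────────────────
  a b c d e f g h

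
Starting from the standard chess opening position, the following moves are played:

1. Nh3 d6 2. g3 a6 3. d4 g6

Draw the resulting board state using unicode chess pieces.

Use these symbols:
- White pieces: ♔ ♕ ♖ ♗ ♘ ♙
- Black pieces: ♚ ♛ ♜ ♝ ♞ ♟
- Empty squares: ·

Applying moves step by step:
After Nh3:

♜ ♞ ♝ ♛ ♚ ♝ ♞ ♜
♟ ♟ ♟ ♟ ♟ ♟ ♟ ♟
· · · · · · · ·
· · · · · · · ·
· · · · · · · ·
· · · · · · · ♘
♙ ♙ ♙ ♙ ♙ ♙ ♙ ♙
♖ ♘ ♗ ♕ ♔ ♗ · ♖


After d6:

♜ ♞ ♝ ♛ ♚ ♝ ♞ ♜
♟ ♟ ♟ · ♟ ♟ ♟ ♟
· · · ♟ · · · ·
· · · · · · · ·
· · · · · · · ·
· · · · · · · ♘
♙ ♙ ♙ ♙ ♙ ♙ ♙ ♙
♖ ♘ ♗ ♕ ♔ ♗ · ♖


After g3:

♜ ♞ ♝ ♛ ♚ ♝ ♞ ♜
♟ ♟ ♟ · ♟ ♟ ♟ ♟
· · · ♟ · · · ·
· · · · · · · ·
· · · · · · · ·
· · · · · · ♙ ♘
♙ ♙ ♙ ♙ ♙ ♙ · ♙
♖ ♘ ♗ ♕ ♔ ♗ · ♖


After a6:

♜ ♞ ♝ ♛ ♚ ♝ ♞ ♜
· ♟ ♟ · ♟ ♟ ♟ ♟
♟ · · ♟ · · · ·
· · · · · · · ·
· · · · · · · ·
· · · · · · ♙ ♘
♙ ♙ ♙ ♙ ♙ ♙ · ♙
♖ ♘ ♗ ♕ ♔ ♗ · ♖


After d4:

♜ ♞ ♝ ♛ ♚ ♝ ♞ ♜
· ♟ ♟ · ♟ ♟ ♟ ♟
♟ · · ♟ · · · ·
· · · · · · · ·
· · · ♙ · · · ·
· · · · · · ♙ ♘
♙ ♙ ♙ · ♙ ♙ · ♙
♖ ♘ ♗ ♕ ♔ ♗ · ♖


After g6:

♜ ♞ ♝ ♛ ♚ ♝ ♞ ♜
· ♟ ♟ · ♟ ♟ · ♟
♟ · · ♟ · · ♟ ·
· · · · · · · ·
· · · ♙ · · · ·
· · · · · · ♙ ♘
♙ ♙ ♙ · ♙ ♙ · ♙
♖ ♘ ♗ ♕ ♔ ♗ · ♖



  a b c d e f g h
  ─────────────────
8│♜ ♞ ♝ ♛ ♚ ♝ ♞ ♜│8
7│· ♟ ♟ · ♟ ♟ · ♟│7
6│♟ · · ♟ · · ♟ ·│6
5│· · · · · · · ·│5
4│· · · ♙ · · · ·│4
3│· · · · · · ♙ ♘│3
2│♙ ♙ ♙ · ♙ ♙ · ♙│2
1│♖ ♘ ♗ ♕ ♔ ♗ · ♖│1
  ─────────────────
  a b c d e f g h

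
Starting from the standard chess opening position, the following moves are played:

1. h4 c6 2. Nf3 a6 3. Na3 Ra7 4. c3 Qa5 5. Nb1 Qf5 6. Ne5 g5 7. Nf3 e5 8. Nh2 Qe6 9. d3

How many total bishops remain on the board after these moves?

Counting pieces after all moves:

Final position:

  a b c d e f g h
  ─────────────────
8│· ♞ ♝ · ♚ ♝ ♞ ♜│8
7│♜ ♟ · ♟ · ♟ · ♟│7
6│♟ · ♟ · ♛ · · ·│6
5│· · · · ♟ · ♟ ·│5
4│· · · · · · · ♙│4
3│· · ♙ ♙ · · · ·│3
2│♙ ♙ · · ♙ ♙ ♙ ♘│2
1│♖ ♘ ♗ ♕ ♔ ♗ · ♖│1
  ─────────────────
  a b c d e f g h


4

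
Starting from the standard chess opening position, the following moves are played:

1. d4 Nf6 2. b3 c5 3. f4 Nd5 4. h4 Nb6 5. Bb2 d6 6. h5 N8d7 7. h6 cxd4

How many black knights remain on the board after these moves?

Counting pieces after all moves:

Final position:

  a b c d e f g h
  ─────────────────
8│♜ · ♝ ♛ ♚ ♝ · ♜│8
7│♟ ♟ · ♞ ♟ ♟ ♟ ♟│7
6│· ♞ · ♟ · · · ♙│6
5│· · · · · · · ·│5
4│· · · ♟ · ♙ · ·│4
3│· ♙ · · · · · ·│3
2│♙ ♗ ♙ · ♙ · ♙ ·│2
1│♖ ♘ · ♕ ♔ ♗ ♘ ♖│1
  ─────────────────
  a b c d e f g h


2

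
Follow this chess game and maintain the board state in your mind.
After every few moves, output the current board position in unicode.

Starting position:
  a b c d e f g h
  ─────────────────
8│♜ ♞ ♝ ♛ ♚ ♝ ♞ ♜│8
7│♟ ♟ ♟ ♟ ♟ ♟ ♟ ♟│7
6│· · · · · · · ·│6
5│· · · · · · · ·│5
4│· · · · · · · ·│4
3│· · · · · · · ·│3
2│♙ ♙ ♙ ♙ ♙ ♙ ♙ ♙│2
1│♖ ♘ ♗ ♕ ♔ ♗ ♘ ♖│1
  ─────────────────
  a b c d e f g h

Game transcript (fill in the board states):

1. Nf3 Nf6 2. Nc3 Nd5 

  a b c d e f g h
  ─────────────────
8│♜ ♞ ♝ ♛ ♚ ♝ · ♜│8
7│♟ ♟ ♟ ♟ ♟ ♟ ♟ ♟│7
6│· · · · · · · ·│6
5│· · · ♞ · · · ·│5
4│· · · · · · · ·│4
3│· · ♘ · · ♘ · ·│3
2│♙ ♙ ♙ ♙ ♙ ♙ ♙ ♙│2
1│♖ · ♗ ♕ ♔ ♗ · ♖│1
  ─────────────────
  a b c d e f g h

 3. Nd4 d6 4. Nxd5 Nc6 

  a b c d e f g h
  ─────────────────
8│♜ · ♝ ♛ ♚ ♝ · ♜│8
7│♟ ♟ ♟ · ♟ ♟ ♟ ♟│7
6│· · ♞ ♟ · · · ·│6
5│· · · ♘ · · · ·│5
4│· · · ♘ · · · ·│4
3│· · · · · · · ·│3
2│♙ ♙ ♙ ♙ ♙ ♙ ♙ ♙│2
1│♖ · ♗ ♕ ♔ ♗ · ♖│1
  ─────────────────
  a b c d e f g h

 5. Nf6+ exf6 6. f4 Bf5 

  a b c d e f g h
  ─────────────────
8│♜ · · ♛ ♚ ♝ · ♜│8
7│♟ ♟ ♟ · · ♟ ♟ ♟│7
6│· · ♞ ♟ · ♟ · ·│6
5│· · · · · ♝ · ·│5
4│· · · ♘ · ♙ · ·│4
3│· · · · · · · ·│3
2│♙ ♙ ♙ ♙ ♙ · ♙ ♙│2
1│♖ · ♗ ♕ ♔ ♗ · ♖│1
  ─────────────────
  a b c d e f g h

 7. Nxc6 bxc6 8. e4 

  a b c d e f g h
  ─────────────────
8│♜ · · ♛ ♚ ♝ · ♜│8
7│♟ · ♟ · · ♟ ♟ ♟│7
6│· · ♟ ♟ · ♟ · ·│6
5│· · · · · ♝ · ·│5
4│· · · · ♙ ♙ · ·│4
3│· · · · · · · ·│3
2│♙ ♙ ♙ ♙ · · ♙ ♙│2
1│♖ · ♗ ♕ ♔ ♗ · ♖│1
  ─────────────────
  a b c d e f g h


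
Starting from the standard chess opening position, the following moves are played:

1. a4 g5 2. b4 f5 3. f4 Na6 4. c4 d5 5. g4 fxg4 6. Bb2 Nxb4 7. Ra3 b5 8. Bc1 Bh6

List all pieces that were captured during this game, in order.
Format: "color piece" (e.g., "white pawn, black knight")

Tracking captures:
  fxg4: captured white pawn
  Nxb4: captured white pawn

white pawn, white pawn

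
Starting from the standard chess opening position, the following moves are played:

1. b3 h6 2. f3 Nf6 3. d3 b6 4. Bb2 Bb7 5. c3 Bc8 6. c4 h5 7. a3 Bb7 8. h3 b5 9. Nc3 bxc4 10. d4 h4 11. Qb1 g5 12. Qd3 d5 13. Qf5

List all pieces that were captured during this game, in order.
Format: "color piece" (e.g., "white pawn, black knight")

Tracking captures:
  bxc4: captured white pawn

white pawn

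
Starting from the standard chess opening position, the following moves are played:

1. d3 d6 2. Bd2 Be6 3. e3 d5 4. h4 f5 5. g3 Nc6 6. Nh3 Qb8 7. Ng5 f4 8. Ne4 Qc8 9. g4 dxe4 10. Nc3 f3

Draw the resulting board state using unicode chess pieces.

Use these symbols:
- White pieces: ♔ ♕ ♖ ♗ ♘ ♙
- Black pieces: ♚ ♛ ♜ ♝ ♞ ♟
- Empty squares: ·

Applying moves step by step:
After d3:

♜ ♞ ♝ ♛ ♚ ♝ ♞ ♜
♟ ♟ ♟ ♟ ♟ ♟ ♟ ♟
· · · · · · · ·
· · · · · · · ·
· · · · · · · ·
· · · ♙ · · · ·
♙ ♙ ♙ · ♙ ♙ ♙ ♙
♖ ♘ ♗ ♕ ♔ ♗ ♘ ♖


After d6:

♜ ♞ ♝ ♛ ♚ ♝ ♞ ♜
♟ ♟ ♟ · ♟ ♟ ♟ ♟
· · · ♟ · · · ·
· · · · · · · ·
· · · · · · · ·
· · · ♙ · · · ·
♙ ♙ ♙ · ♙ ♙ ♙ ♙
♖ ♘ ♗ ♕ ♔ ♗ ♘ ♖


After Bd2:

♜ ♞ ♝ ♛ ♚ ♝ ♞ ♜
♟ ♟ ♟ · ♟ ♟ ♟ ♟
· · · ♟ · · · ·
· · · · · · · ·
· · · · · · · ·
· · · ♙ · · · ·
♙ ♙ ♙ ♗ ♙ ♙ ♙ ♙
♖ ♘ · ♕ ♔ ♗ ♘ ♖


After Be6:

♜ ♞ · ♛ ♚ ♝ ♞ ♜
♟ ♟ ♟ · ♟ ♟ ♟ ♟
· · · ♟ ♝ · · ·
· · · · · · · ·
· · · · · · · ·
· · · ♙ · · · ·
♙ ♙ ♙ ♗ ♙ ♙ ♙ ♙
♖ ♘ · ♕ ♔ ♗ ♘ ♖


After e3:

♜ ♞ · ♛ ♚ ♝ ♞ ♜
♟ ♟ ♟ · ♟ ♟ ♟ ♟
· · · ♟ ♝ · · ·
· · · · · · · ·
· · · · · · · ·
· · · ♙ ♙ · · ·
♙ ♙ ♙ ♗ · ♙ ♙ ♙
♖ ♘ · ♕ ♔ ♗ ♘ ♖


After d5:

♜ ♞ · ♛ ♚ ♝ ♞ ♜
♟ ♟ ♟ · ♟ ♟ ♟ ♟
· · · · ♝ · · ·
· · · ♟ · · · ·
· · · · · · · ·
· · · ♙ ♙ · · ·
♙ ♙ ♙ ♗ · ♙ ♙ ♙
♖ ♘ · ♕ ♔ ♗ ♘ ♖


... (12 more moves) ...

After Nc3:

♜ · ♛ · ♚ ♝ ♞ ♜
♟ ♟ ♟ · ♟ · ♟ ♟
· · ♞ · ♝ · · ·
· · · · · · · ·
· · · · ♟ ♟ ♙ ♙
· · ♘ ♙ ♙ · · ·
♙ ♙ ♙ ♗ · ♙ · ·
♖ · · ♕ ♔ ♗ · ♖


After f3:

♜ · ♛ · ♚ ♝ ♞ ♜
♟ ♟ ♟ · ♟ · ♟ ♟
· · ♞ · ♝ · · ·
· · · · · · · ·
· · · · ♟ · ♙ ♙
· · ♘ ♙ ♙ ♟ · ·
♙ ♙ ♙ ♗ · ♙ · ·
♖ · · ♕ ♔ ♗ · ♖



  a b c d e f g h
  ─────────────────
8│♜ · ♛ · ♚ ♝ ♞ ♜│8
7│♟ ♟ ♟ · ♟ · ♟ ♟│7
6│· · ♞ · ♝ · · ·│6
5│· · · · · · · ·│5
4│· · · · ♟ · ♙ ♙│4
3│· · ♘ ♙ ♙ ♟ · ·│3
2│♙ ♙ ♙ ♗ · ♙ · ·│2
1│♖ · · ♕ ♔ ♗ · ♖│1
  ─────────────────
  a b c d e f g h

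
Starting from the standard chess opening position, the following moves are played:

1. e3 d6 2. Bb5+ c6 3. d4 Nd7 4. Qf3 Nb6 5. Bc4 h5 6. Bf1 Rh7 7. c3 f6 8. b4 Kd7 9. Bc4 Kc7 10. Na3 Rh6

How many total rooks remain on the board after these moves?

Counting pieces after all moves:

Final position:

  a b c d e f g h
  ─────────────────
8│♜ · ♝ ♛ · ♝ ♞ ·│8
7│♟ ♟ ♚ · ♟ · ♟ ·│7
6│· ♞ ♟ ♟ · ♟ · ♜│6
5│· · · · · · · ♟│5
4│· ♙ ♗ ♙ · · · ·│4
3│♘ · ♙ · ♙ ♕ · ·│3
2│♙ · · · · ♙ ♙ ♙│2
1│♖ · ♗ · ♔ · ♘ ♖│1
  ─────────────────
  a b c d e f g h


4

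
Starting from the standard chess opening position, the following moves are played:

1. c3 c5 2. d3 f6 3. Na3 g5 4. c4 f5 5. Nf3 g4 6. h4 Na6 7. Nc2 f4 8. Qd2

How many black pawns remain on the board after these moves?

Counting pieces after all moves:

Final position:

  a b c d e f g h
  ─────────────────
8│♜ · ♝ ♛ ♚ ♝ ♞ ♜│8
7│♟ ♟ · ♟ ♟ · · ♟│7
6│♞ · · · · · · ·│6
5│· · ♟ · · · · ·│5
4│· · ♙ · · ♟ ♟ ♙│4
3│· · · ♙ · ♘ · ·│3
2│♙ ♙ ♘ ♕ ♙ ♙ ♙ ·│2
1│♖ · ♗ · ♔ ♗ · ♖│1
  ─────────────────
  a b c d e f g h


8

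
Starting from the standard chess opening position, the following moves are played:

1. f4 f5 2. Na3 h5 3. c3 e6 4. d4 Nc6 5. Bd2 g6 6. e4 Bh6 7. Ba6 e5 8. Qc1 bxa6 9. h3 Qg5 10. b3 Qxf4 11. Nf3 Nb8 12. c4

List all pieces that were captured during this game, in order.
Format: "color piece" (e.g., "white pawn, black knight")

Tracking captures:
  bxa6: captured white bishop
  Qxf4: captured white pawn

white bishop, white pawn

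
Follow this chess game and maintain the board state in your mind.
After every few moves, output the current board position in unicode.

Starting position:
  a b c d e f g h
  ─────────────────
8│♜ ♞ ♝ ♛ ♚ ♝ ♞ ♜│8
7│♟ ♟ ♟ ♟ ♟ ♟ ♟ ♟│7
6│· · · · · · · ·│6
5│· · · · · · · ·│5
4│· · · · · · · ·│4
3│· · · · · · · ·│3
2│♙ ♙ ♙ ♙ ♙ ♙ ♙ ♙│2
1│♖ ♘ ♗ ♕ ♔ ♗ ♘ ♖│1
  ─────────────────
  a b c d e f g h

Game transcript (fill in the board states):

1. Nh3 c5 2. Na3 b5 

  a b c d e f g h
  ─────────────────
8│♜ ♞ ♝ ♛ ♚ ♝ ♞ ♜│8
7│♟ · · ♟ ♟ ♟ ♟ ♟│7
6│· · · · · · · ·│6
5│· ♟ ♟ · · · · ·│5
4│· · · · · · · ·│4
3│♘ · · · · · · ♘│3
2│♙ ♙ ♙ ♙ ♙ ♙ ♙ ♙│2
1│♖ · ♗ ♕ ♔ ♗ · ♖│1
  ─────────────────
  a b c d e f g h

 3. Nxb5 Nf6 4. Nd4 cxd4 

  a b c d e f g h
  ─────────────────
8│♜ ♞ ♝ ♛ ♚ ♝ · ♜│8
7│♟ · · ♟ ♟ ♟ ♟ ♟│7
6│· · · · · ♞ · ·│6
5│· · · · · · · ·│5
4│· · · ♟ · · · ·│4
3│· · · · · · · ♘│3
2│♙ ♙ ♙ ♙ ♙ ♙ ♙ ♙│2
1│♖ · ♗ ♕ ♔ ♗ · ♖│1
  ─────────────────
  a b c d e f g h

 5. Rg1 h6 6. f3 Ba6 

  a b c d e f g h
  ─────────────────
8│♜ ♞ · ♛ ♚ ♝ · ♜│8
7│♟ · · ♟ ♟ ♟ ♟ ·│7
6│♝ · · · · ♞ · ♟│6
5│· · · · · · · ·│5
4│· · · ♟ · · · ·│4
3│· · · · · ♙ · ♘│3
2│♙ ♙ ♙ ♙ ♙ · ♙ ♙│2
1│♖ · ♗ ♕ ♔ ♗ ♖ ·│1
  ─────────────────
  a b c d e f g h

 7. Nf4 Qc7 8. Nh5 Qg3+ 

  a b c d e f g h
  ─────────────────
8│♜ ♞ · · ♚ ♝ · ♜│8
7│♟ · · ♟ ♟ ♟ ♟ ·│7
6│♝ · · · · ♞ · ♟│6
5│· · · · · · · ♘│5
4│· · · ♟ · · · ·│4
3│· · · · · ♙ ♛ ·│3
2│♙ ♙ ♙ ♙ ♙ · ♙ ♙│2
1│♖ · ♗ ♕ ♔ ♗ ♖ ·│1
  ─────────────────
  a b c d e f g h

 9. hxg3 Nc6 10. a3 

  a b c d e f g h
  ─────────────────
8│♜ · · · ♚ ♝ · ♜│8
7│♟ · · ♟ ♟ ♟ ♟ ·│7
6│♝ · ♞ · · ♞ · ♟│6
5│· · · · · · · ♘│5
4│· · · ♟ · · · ·│4
3│♙ · · · · ♙ ♙ ·│3
2│· ♙ ♙ ♙ ♙ · ♙ ·│2
1│♖ · ♗ ♕ ♔ ♗ ♖ ·│1
  ─────────────────
  a b c d e f g h


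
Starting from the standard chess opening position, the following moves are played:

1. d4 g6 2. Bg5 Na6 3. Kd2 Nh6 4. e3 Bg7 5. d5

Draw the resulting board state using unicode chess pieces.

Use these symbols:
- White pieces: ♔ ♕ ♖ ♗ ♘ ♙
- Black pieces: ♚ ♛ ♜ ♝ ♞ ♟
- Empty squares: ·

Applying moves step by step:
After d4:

♜ ♞ ♝ ♛ ♚ ♝ ♞ ♜
♟ ♟ ♟ ♟ ♟ ♟ ♟ ♟
· · · · · · · ·
· · · · · · · ·
· · · ♙ · · · ·
· · · · · · · ·
♙ ♙ ♙ · ♙ ♙ ♙ ♙
♖ ♘ ♗ ♕ ♔ ♗ ♘ ♖


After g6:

♜ ♞ ♝ ♛ ♚ ♝ ♞ ♜
♟ ♟ ♟ ♟ ♟ ♟ · ♟
· · · · · · ♟ ·
· · · · · · · ·
· · · ♙ · · · ·
· · · · · · · ·
♙ ♙ ♙ · ♙ ♙ ♙ ♙
♖ ♘ ♗ ♕ ♔ ♗ ♘ ♖


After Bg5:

♜ ♞ ♝ ♛ ♚ ♝ ♞ ♜
♟ ♟ ♟ ♟ ♟ ♟ · ♟
· · · · · · ♟ ·
· · · · · · ♗ ·
· · · ♙ · · · ·
· · · · · · · ·
♙ ♙ ♙ · ♙ ♙ ♙ ♙
♖ ♘ · ♕ ♔ ♗ ♘ ♖


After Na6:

♜ · ♝ ♛ ♚ ♝ ♞ ♜
♟ ♟ ♟ ♟ ♟ ♟ · ♟
♞ · · · · · ♟ ·
· · · · · · ♗ ·
· · · ♙ · · · ·
· · · · · · · ·
♙ ♙ ♙ · ♙ ♙ ♙ ♙
♖ ♘ · ♕ ♔ ♗ ♘ ♖


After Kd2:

♜ · ♝ ♛ ♚ ♝ ♞ ♜
♟ ♟ ♟ ♟ ♟ ♟ · ♟
♞ · · · · · ♟ ·
· · · · · · ♗ ·
· · · ♙ · · · ·
· · · · · · · ·
♙ ♙ ♙ ♔ ♙ ♙ ♙ ♙
♖ ♘ · ♕ · ♗ ♘ ♖


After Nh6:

♜ · ♝ ♛ ♚ ♝ · ♜
♟ ♟ ♟ ♟ ♟ ♟ · ♟
♞ · · · · · ♟ ♞
· · · · · · ♗ ·
· · · ♙ · · · ·
· · · · · · · ·
♙ ♙ ♙ ♔ ♙ ♙ ♙ ♙
♖ ♘ · ♕ · ♗ ♘ ♖


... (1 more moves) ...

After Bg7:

♜ · ♝ ♛ ♚ · · ♜
♟ ♟ ♟ ♟ ♟ ♟ ♝ ♟
♞ · · · · · ♟ ♞
· · · · · · ♗ ·
· · · ♙ · · · ·
· · · · ♙ · · ·
♙ ♙ ♙ ♔ · ♙ ♙ ♙
♖ ♘ · ♕ · ♗ ♘ ♖


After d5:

♜ · ♝ ♛ ♚ · · ♜
♟ ♟ ♟ ♟ ♟ ♟ ♝ ♟
♞ · · · · · ♟ ♞
· · · ♙ · · ♗ ·
· · · · · · · ·
· · · · ♙ · · ·
♙ ♙ ♙ ♔ · ♙ ♙ ♙
♖ ♘ · ♕ · ♗ ♘ ♖



  a b c d e f g h
  ─────────────────
8│♜ · ♝ ♛ ♚ · · ♜│8
7│♟ ♟ ♟ ♟ ♟ ♟ ♝ ♟│7
6│♞ · · · · · ♟ ♞│6
5│· · · ♙ · · ♗ ·│5
4│· · · · · · · ·│4
3│· · · · ♙ · · ·│3
2│♙ ♙ ♙ ♔ · ♙ ♙ ♙│2
1│♖ ♘ · ♕ · ♗ ♘ ♖│1
  ─────────────────
  a b c d e f g h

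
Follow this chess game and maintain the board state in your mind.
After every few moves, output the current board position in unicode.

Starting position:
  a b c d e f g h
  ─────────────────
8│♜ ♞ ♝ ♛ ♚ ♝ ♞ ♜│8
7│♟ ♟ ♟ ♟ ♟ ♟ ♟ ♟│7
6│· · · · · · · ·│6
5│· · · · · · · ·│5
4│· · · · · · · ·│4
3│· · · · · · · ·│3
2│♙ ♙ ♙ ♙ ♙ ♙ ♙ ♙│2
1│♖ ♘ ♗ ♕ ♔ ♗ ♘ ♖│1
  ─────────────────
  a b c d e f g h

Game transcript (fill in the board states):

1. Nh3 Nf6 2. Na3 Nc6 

  a b c d e f g h
  ─────────────────
8│♜ · ♝ ♛ ♚ ♝ · ♜│8
7│♟ ♟ ♟ ♟ ♟ ♟ ♟ ♟│7
6│· · ♞ · · ♞ · ·│6
5│· · · · · · · ·│5
4│· · · · · · · ·│4
3│♘ · · · · · · ♘│3
2│♙ ♙ ♙ ♙ ♙ ♙ ♙ ♙│2
1│♖ · ♗ ♕ ♔ ♗ · ♖│1
  ─────────────────
  a b c d e f g h

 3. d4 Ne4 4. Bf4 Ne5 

  a b c d e f g h
  ─────────────────
8│♜ · ♝ ♛ ♚ ♝ · ♜│8
7│♟ ♟ ♟ ♟ ♟ ♟ ♟ ♟│7
6│· · · · · · · ·│6
5│· · · · ♞ · · ·│5
4│· · · ♙ ♞ ♗ · ·│4
3│♘ · · · · · · ♘│3
2│♙ ♙ ♙ · ♙ ♙ ♙ ♙│2
1│♖ · · ♕ ♔ ♗ · ♖│1
  ─────────────────
  a b c d e f g h

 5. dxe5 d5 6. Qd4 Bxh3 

  a b c d e f g h
  ─────────────────
8│♜ · · ♛ ♚ ♝ · ♜│8
7│♟ ♟ ♟ · ♟ ♟ ♟ ♟│7
6│· · · · · · · ·│6
5│· · · ♟ ♙ · · ·│5
4│· · · ♕ ♞ ♗ · ·│4
3│♘ · · · · · · ♝│3
2│♙ ♙ ♙ · ♙ ♙ ♙ ♙│2
1│♖ · · · ♔ ♗ · ♖│1
  ─────────────────
  a b c d e f g h

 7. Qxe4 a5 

  a b c d e f g h
  ─────────────────
8│♜ · · ♛ ♚ ♝ · ♜│8
7│· ♟ ♟ · ♟ ♟ ♟ ♟│7
6│· · · · · · · ·│6
5│♟ · · ♟ ♙ · · ·│5
4│· · · · ♕ ♗ · ·│4
3│♘ · · · · · · ♝│3
2│♙ ♙ ♙ · ♙ ♙ ♙ ♙│2
1│♖ · · · ♔ ♗ · ♖│1
  ─────────────────
  a b c d e f g h


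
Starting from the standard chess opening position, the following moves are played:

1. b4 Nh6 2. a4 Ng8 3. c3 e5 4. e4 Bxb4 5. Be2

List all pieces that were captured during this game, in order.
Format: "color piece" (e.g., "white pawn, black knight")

Tracking captures:
  Bxb4: captured white pawn

white pawn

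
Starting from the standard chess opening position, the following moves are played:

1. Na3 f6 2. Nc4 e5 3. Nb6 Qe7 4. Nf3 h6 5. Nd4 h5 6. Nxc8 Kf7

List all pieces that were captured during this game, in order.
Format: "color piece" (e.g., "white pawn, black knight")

Tracking captures:
  Nxc8: captured black bishop

black bishop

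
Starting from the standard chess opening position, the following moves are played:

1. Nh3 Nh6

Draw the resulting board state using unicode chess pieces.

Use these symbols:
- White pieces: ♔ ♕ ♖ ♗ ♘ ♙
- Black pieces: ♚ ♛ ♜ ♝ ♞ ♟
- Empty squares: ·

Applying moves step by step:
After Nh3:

♜ ♞ ♝ ♛ ♚ ♝ ♞ ♜
♟ ♟ ♟ ♟ ♟ ♟ ♟ ♟
· · · · · · · ·
· · · · · · · ·
· · · · · · · ·
· · · · · · · ♘
♙ ♙ ♙ ♙ ♙ ♙ ♙ ♙
♖ ♘ ♗ ♕ ♔ ♗ · ♖


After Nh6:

♜ ♞ ♝ ♛ ♚ ♝ · ♜
♟ ♟ ♟ ♟ ♟ ♟ ♟ ♟
· · · · · · · ♞
· · · · · · · ·
· · · · · · · ·
· · · · · · · ♘
♙ ♙ ♙ ♙ ♙ ♙ ♙ ♙
♖ ♘ ♗ ♕ ♔ ♗ · ♖



  a b c d e f g h
  ─────────────────
8│♜ ♞ ♝ ♛ ♚ ♝ · ♜│8
7│♟ ♟ ♟ ♟ ♟ ♟ ♟ ♟│7
6│· · · · · · · ♞│6
5│· · · · · · · ·│5
4│· · · · · · · ·│4
3│· · · · · · · ♘│3
2│♙ ♙ ♙ ♙ ♙ ♙ ♙ ♙│2
1│♖ ♘ ♗ ♕ ♔ ♗ · ♖│1
  ─────────────────
  a b c d e f g h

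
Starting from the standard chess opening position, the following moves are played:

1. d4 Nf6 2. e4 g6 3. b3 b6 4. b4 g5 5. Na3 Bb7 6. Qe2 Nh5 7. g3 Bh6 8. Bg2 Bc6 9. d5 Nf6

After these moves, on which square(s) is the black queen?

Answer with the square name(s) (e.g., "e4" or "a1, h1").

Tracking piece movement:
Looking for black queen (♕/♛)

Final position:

  a b c d e f g h
  ─────────────────
8│♜ ♞ · ♛ ♚ · · ♜│8
7│♟ · ♟ ♟ ♟ ♟ · ♟│7
6│· ♟ ♝ · · ♞ · ♝│6
5│· · · ♙ · · ♟ ·│5
4│· ♙ · · ♙ · · ·│4
3│♘ · · · · · ♙ ·│3
2│♙ · ♙ · ♕ ♙ ♗ ♙│2
1│♖ · ♗ · ♔ · ♘ ♖│1
  ─────────────────
  a b c d e f g h


d8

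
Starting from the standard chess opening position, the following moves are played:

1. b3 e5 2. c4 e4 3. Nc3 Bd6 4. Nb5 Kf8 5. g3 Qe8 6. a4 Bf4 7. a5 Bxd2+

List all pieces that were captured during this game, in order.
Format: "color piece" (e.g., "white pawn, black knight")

Tracking captures:
  Bxd2+: captured white pawn

white pawn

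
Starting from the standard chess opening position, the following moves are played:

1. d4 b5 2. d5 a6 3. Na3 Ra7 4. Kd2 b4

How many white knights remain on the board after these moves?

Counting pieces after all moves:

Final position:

  a b c d e f g h
  ─────────────────
8│· ♞ ♝ ♛ ♚ ♝ ♞ ♜│8
7│♜ · ♟ ♟ ♟ ♟ ♟ ♟│7
6│♟ · · · · · · ·│6
5│· · · ♙ · · · ·│5
4│· ♟ · · · · · ·│4
3│♘ · · · · · · ·│3
2│♙ ♙ ♙ ♔ ♙ ♙ ♙ ♙│2
1│♖ · ♗ ♕ · ♗ ♘ ♖│1
  ─────────────────
  a b c d e f g h


2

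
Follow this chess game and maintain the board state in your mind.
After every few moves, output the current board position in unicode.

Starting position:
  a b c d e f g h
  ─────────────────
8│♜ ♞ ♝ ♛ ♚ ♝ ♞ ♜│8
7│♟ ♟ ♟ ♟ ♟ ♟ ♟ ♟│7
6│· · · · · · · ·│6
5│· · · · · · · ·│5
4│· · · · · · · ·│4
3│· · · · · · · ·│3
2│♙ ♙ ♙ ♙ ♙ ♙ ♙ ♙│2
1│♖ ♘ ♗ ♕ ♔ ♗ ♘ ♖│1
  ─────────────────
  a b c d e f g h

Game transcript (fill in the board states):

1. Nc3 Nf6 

  a b c d e f g h
  ─────────────────
8│♜ ♞ ♝ ♛ ♚ ♝ · ♜│8
7│♟ ♟ ♟ ♟ ♟ ♟ ♟ ♟│7
6│· · · · · ♞ · ·│6
5│· · · · · · · ·│5
4│· · · · · · · ·│4
3│· · ♘ · · · · ·│3
2│♙ ♙ ♙ ♙ ♙ ♙ ♙ ♙│2
1│♖ · ♗ ♕ ♔ ♗ ♘ ♖│1
  ─────────────────
  a b c d e f g h

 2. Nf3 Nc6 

  a b c d e f g h
  ─────────────────
8│♜ · ♝ ♛ ♚ ♝ · ♜│8
7│♟ ♟ ♟ ♟ ♟ ♟ ♟ ♟│7
6│· · ♞ · · ♞ · ·│6
5│· · · · · · · ·│5
4│· · · · · · · ·│4
3│· · ♘ · · ♘ · ·│3
2│♙ ♙ ♙ ♙ ♙ ♙ ♙ ♙│2
1│♖ · ♗ ♕ ♔ ♗ · ♖│1
  ─────────────────
  a b c d e f g h

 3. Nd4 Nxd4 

  a b c d e f g h
  ─────────────────
8│♜ · ♝ ♛ ♚ ♝ · ♜│8
7│♟ ♟ ♟ ♟ ♟ ♟ ♟ ♟│7
6│· · · · · ♞ · ·│6
5│· · · · · · · ·│5
4│· · · ♞ · · · ·│4
3│· · ♘ · · · · ·│3
2│♙ ♙ ♙ ♙ ♙ ♙ ♙ ♙│2
1│♖ · ♗ ♕ ♔ ♗ · ♖│1
  ─────────────────
  a b c d e f g h

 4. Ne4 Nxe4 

  a b c d e f g h
  ─────────────────
8│♜ · ♝ ♛ ♚ ♝ · ♜│8
7│♟ ♟ ♟ ♟ ♟ ♟ ♟ ♟│7
6│· · · · · · · ·│6
5│· · · · · · · ·│5
4│· · · ♞ ♞ · · ·│4
3│· · · · · · · ·│3
2│♙ ♙ ♙ ♙ ♙ ♙ ♙ ♙│2
1│♖ · ♗ ♕ ♔ ♗ · ♖│1
  ─────────────────
  a b c d e f g h



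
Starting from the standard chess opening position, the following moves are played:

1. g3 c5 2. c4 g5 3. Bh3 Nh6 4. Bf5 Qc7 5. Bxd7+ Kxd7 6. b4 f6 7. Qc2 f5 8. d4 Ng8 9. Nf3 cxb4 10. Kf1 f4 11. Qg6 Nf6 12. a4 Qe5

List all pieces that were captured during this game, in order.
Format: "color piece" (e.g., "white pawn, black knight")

Tracking captures:
  Bxd7+: captured black pawn
  Kxd7: captured white bishop
  cxb4: captured white pawn

black pawn, white bishop, white pawn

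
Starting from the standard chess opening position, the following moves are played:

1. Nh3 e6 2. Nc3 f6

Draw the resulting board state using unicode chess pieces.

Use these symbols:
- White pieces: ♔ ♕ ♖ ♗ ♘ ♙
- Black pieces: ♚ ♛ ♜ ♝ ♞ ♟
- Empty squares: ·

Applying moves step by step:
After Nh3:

♜ ♞ ♝ ♛ ♚ ♝ ♞ ♜
♟ ♟ ♟ ♟ ♟ ♟ ♟ ♟
· · · · · · · ·
· · · · · · · ·
· · · · · · · ·
· · · · · · · ♘
♙ ♙ ♙ ♙ ♙ ♙ ♙ ♙
♖ ♘ ♗ ♕ ♔ ♗ · ♖


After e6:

♜ ♞ ♝ ♛ ♚ ♝ ♞ ♜
♟ ♟ ♟ ♟ · ♟ ♟ ♟
· · · · ♟ · · ·
· · · · · · · ·
· · · · · · · ·
· · · · · · · ♘
♙ ♙ ♙ ♙ ♙ ♙ ♙ ♙
♖ ♘ ♗ ♕ ♔ ♗ · ♖


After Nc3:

♜ ♞ ♝ ♛ ♚ ♝ ♞ ♜
♟ ♟ ♟ ♟ · ♟ ♟ ♟
· · · · ♟ · · ·
· · · · · · · ·
· · · · · · · ·
· · ♘ · · · · ♘
♙ ♙ ♙ ♙ ♙ ♙ ♙ ♙
♖ · ♗ ♕ ♔ ♗ · ♖


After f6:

♜ ♞ ♝ ♛ ♚ ♝ ♞ ♜
♟ ♟ ♟ ♟ · · ♟ ♟
· · · · ♟ ♟ · ·
· · · · · · · ·
· · · · · · · ·
· · ♘ · · · · ♘
♙ ♙ ♙ ♙ ♙ ♙ ♙ ♙
♖ · ♗ ♕ ♔ ♗ · ♖



  a b c d e f g h
  ─────────────────
8│♜ ♞ ♝ ♛ ♚ ♝ ♞ ♜│8
7│♟ ♟ ♟ ♟ · · ♟ ♟│7
6│· · · · ♟ ♟ · ·│6
5│· · · · · · · ·│5
4│· · · · · · · ·│4
3│· · ♘ · · · · ♘│3
2│♙ ♙ ♙ ♙ ♙ ♙ ♙ ♙│2
1│♖ · ♗ ♕ ♔ ♗ · ♖│1
  ─────────────────
  a b c d e f g h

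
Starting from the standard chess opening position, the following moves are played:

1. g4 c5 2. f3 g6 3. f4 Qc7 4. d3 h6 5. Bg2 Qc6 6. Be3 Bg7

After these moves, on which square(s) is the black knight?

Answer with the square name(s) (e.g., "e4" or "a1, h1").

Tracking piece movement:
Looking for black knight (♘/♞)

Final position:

  a b c d e f g h
  ─────────────────
8│♜ ♞ ♝ · ♚ · ♞ ♜│8
7│♟ ♟ · ♟ ♟ ♟ ♝ ·│7
6│· · ♛ · · · ♟ ♟│6
5│· · ♟ · · · · ·│5
4│· · · · · ♙ ♙ ·│4
3│· · · ♙ ♗ · · ·│3
2│♙ ♙ ♙ · ♙ · ♗ ♙│2
1│♖ ♘ · ♕ ♔ · ♘ ♖│1
  ─────────────────
  a b c d e f g h


b8, g8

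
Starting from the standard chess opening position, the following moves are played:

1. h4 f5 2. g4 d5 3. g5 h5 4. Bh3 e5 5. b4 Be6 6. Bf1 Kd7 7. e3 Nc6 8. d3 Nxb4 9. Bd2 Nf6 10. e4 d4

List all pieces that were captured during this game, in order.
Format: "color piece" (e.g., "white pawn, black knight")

Tracking captures:
  Nxb4: captured white pawn

white pawn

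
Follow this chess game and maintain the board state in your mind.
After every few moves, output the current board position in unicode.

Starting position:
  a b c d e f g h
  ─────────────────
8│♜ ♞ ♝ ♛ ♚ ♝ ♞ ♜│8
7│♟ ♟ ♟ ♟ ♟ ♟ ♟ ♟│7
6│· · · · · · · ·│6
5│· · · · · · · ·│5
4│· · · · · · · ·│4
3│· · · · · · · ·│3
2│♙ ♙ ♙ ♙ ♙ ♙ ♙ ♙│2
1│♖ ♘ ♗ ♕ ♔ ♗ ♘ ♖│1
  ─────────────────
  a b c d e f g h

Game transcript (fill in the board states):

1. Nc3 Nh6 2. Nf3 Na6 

  a b c d e f g h
  ─────────────────
8│♜ · ♝ ♛ ♚ ♝ · ♜│8
7│♟ ♟ ♟ ♟ ♟ ♟ ♟ ♟│7
6│♞ · · · · · · ♞│6
5│· · · · · · · ·│5
4│· · · · · · · ·│4
3│· · ♘ · · ♘ · ·│3
2│♙ ♙ ♙ ♙ ♙ ♙ ♙ ♙│2
1│♖ · ♗ ♕ ♔ ♗ · ♖│1
  ─────────────────
  a b c d e f g h

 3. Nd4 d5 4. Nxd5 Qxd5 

  a b c d e f g h
  ─────────────────
8│♜ · ♝ · ♚ ♝ · ♜│8
7│♟ ♟ ♟ · ♟ ♟ ♟ ♟│7
6│♞ · · · · · · ♞│6
5│· · · ♛ · · · ·│5
4│· · · ♘ · · · ·│4
3│· · · · · · · ·│3
2│♙ ♙ ♙ ♙ ♙ ♙ ♙ ♙│2
1│♖ · ♗ ♕ ♔ ♗ · ♖│1
  ─────────────────
  a b c d e f g h

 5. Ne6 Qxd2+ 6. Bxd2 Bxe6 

  a b c d e f g h
  ─────────────────
8│♜ · · · ♚ ♝ · ♜│8
7│♟ ♟ ♟ · ♟ ♟ ♟ ♟│7
6│♞ · · · ♝ · · ♞│6
5│· · · · · · · ·│5
4│· · · · · · · ·│4
3│· · · · · · · ·│3
2│♙ ♙ ♙ ♗ ♙ ♙ ♙ ♙│2
1│♖ · · ♕ ♔ ♗ · ♖│1
  ─────────────────
  a b c d e f g h

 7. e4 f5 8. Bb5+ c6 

  a b c d e f g h
  ─────────────────
8│♜ · · · ♚ ♝ · ♜│8
7│♟ ♟ · · ♟ · ♟ ♟│7
6│♞ · ♟ · ♝ · · ♞│6
5│· ♗ · · · ♟ · ·│5
4│· · · · ♙ · · ·│4
3│· · · · · · · ·│3
2│♙ ♙ ♙ ♗ · ♙ ♙ ♙│2
1│♖ · · ♕ ♔ · · ♖│1
  ─────────────────
  a b c d e f g h

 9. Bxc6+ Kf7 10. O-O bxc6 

  a b c d e f g h
  ─────────────────
8│♜ · · · · ♝ · ♜│8
7│♟ · · · ♟ ♚ ♟ ♟│7
6│♞ · ♟ · ♝ · · ♞│6
5│· · · · · ♟ · ·│5
4│· · · · ♙ · · ·│4
3│· · · · · · · ·│3
2│♙ ♙ ♙ ♗ · ♙ ♙ ♙│2
1│♖ · · ♕ · ♖ ♔ ·│1
  ─────────────────
  a b c d e f g h

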